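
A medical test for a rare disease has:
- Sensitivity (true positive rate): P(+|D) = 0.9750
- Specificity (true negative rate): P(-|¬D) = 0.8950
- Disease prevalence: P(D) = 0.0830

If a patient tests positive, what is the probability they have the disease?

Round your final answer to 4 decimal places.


Let D = has disease, + = positive test

Given:
- P(D) = 0.0830 (prevalence)
- P(+|D) = 0.9750 (sensitivity)
- P(-|¬D) = 0.8950 (specificity)
- P(+|¬D) = 0.1050 (false positive rate = 1 - specificity)

Step 1: Find P(+)
P(+) = P(+|D)P(D) + P(+|¬D)P(¬D)
     = 0.9750 × 0.0830 + 0.1050 × 0.9170
     = 0.08092500 + 0.09628500
     = 0.17721000

Step 2: Apply Bayes' theorem for P(D|+)
P(D|+) = P(+|D)P(D) / P(+)
       = 0.08092500 / 0.17721000
       = 0.4567


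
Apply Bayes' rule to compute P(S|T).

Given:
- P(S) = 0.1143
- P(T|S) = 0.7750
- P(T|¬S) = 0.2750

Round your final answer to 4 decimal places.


Bayes' theorem: P(S|T) = P(T|S) × P(S) / P(T)

Step 1: Calculate P(T) using law of total probability
P(T) = P(T|S)P(S) + P(T|¬S)P(¬S)
     = 0.7750 × 0.1143 + 0.2750 × 0.8857
     = 0.08858250 + 0.24356750
     = 0.33215000

Step 2: Apply Bayes' theorem
P(S|T) = P(T|S) × P(S) / P(T)
       = 0.08858250 / 0.33215000
       = 0.2667


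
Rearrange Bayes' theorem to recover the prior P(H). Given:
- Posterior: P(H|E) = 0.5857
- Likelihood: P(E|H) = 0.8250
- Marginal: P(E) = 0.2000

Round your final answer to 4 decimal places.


From Bayes' theorem: P(H|E) = P(E|H) × P(H) / P(E)

Rearranging for P(H):
P(H) = P(H|E) × P(E) / P(E|H)
     = 0.5857 × 0.2000 / 0.8250
     = 0.11714000 / 0.8250
     = 0.1420


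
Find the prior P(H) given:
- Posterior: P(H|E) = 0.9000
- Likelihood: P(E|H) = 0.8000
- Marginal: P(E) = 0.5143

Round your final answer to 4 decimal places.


From Bayes' theorem: P(H|E) = P(E|H) × P(H) / P(E)

Rearranging for P(H):
P(H) = P(H|E) × P(E) / P(E|H)
     = 0.9000 × 0.5143 / 0.8000
     = 0.46287000 / 0.8000
     = 0.5786


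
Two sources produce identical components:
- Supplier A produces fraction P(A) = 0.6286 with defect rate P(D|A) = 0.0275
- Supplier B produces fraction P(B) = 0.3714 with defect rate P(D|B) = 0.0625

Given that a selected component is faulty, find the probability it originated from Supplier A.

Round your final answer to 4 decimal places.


Let A = from Supplier A, D = faulty

Given:
- P(A) = 0.6286, P(B) = 0.3714
- P(D|A) = 0.0275, P(D|B) = 0.0625

Step 1: Find P(D)
P(D) = P(D|A)P(A) + P(D|B)P(B)
     = 0.0275 × 0.6286 + 0.0625 × 0.3714
     = 0.01728650 + 0.02321250
     = 0.04049900

Step 2: Apply Bayes' theorem
P(A|D) = P(D|A)P(A) / P(D)
       = 0.01728650 / 0.04049900
       = 0.4268


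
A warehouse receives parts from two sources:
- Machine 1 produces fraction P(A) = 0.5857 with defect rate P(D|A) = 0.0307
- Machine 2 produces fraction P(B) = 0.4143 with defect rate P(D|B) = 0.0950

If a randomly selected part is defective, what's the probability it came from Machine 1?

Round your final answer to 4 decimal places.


Let A = from Machine 1, D = defective

Given:
- P(A) = 0.5857, P(B) = 0.4143
- P(D|A) = 0.0307, P(D|B) = 0.0950

Step 1: Find P(D)
P(D) = P(D|A)P(A) + P(D|B)P(B)
     = 0.0307 × 0.5857 + 0.0950 × 0.4143
     = 0.01798099 + 0.03935850
     = 0.05733949

Step 2: Apply Bayes' theorem
P(A|D) = P(D|A)P(A) / P(D)
       = 0.01798099 / 0.05733949
       = 0.3136


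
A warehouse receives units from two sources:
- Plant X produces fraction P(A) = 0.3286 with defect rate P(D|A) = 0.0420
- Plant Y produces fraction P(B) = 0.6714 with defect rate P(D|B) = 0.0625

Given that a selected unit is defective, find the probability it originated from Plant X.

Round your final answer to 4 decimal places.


Let A = from Plant X, D = defective

Given:
- P(A) = 0.3286, P(B) = 0.6714
- P(D|A) = 0.0420, P(D|B) = 0.0625

Step 1: Find P(D)
P(D) = P(D|A)P(A) + P(D|B)P(B)
     = 0.0420 × 0.3286 + 0.0625 × 0.6714
     = 0.01380120 + 0.04196250
     = 0.05576370

Step 2: Apply Bayes' theorem
P(A|D) = P(D|A)P(A) / P(D)
       = 0.01380120 / 0.05576370
       = 0.2475


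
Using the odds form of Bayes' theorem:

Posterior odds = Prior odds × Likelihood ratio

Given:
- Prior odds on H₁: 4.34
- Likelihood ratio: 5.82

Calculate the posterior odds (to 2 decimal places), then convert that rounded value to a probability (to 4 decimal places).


Step 1: Calculate posterior odds
Posterior odds = Prior odds × LR
               = 4.34 × 5.82
               = 25.26

Step 2: Convert to probability
P(H₁|E) = Posterior odds / (1 + Posterior odds)
       = 25.26 / (1 + 25.26)
       = 25.26 / 26.26
       = 0.9619

The evidence increased P(H₁) from 0.8127 to 0.9619.


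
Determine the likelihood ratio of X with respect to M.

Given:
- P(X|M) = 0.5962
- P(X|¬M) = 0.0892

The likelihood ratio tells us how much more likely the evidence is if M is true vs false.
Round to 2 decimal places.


Likelihood Ratio (LR) = P(X|M) / P(X|¬M)

LR = 0.5962 / 0.0892
   = 6.68

The evidence is 6.68 times more likely if M is true than if M is false.
Because LR exceeds 1, X is evidence for M.


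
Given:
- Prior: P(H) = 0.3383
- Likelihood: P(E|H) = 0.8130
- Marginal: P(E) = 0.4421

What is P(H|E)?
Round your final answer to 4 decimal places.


Using Bayes' theorem:

P(H|E) = P(E|H) × P(H) / P(E)
       = 0.8130 × 0.3383 / 0.4421
       = 0.27503790 / 0.4421
       = 0.6221

The evidence strengthens our belief in H.
Prior: 0.3383 → Posterior: 0.6221


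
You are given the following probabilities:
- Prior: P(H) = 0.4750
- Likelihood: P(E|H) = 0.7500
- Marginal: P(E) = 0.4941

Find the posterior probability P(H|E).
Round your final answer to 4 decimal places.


Using Bayes' theorem:

P(H|E) = P(E|H) × P(H) / P(E)
       = 0.7500 × 0.4750 / 0.4941
       = 0.35625000 / 0.4941
       = 0.7210

The evidence strengthens our belief in H.
Prior: 0.4750 → Posterior: 0.7210


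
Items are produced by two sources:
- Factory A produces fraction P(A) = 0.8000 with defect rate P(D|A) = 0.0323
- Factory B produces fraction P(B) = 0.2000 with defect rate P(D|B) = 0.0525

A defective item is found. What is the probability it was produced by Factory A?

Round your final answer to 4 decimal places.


Let A = from Factory A, D = defective

Given:
- P(A) = 0.8000, P(B) = 0.2000
- P(D|A) = 0.0323, P(D|B) = 0.0525

Step 1: Find P(D)
P(D) = P(D|A)P(A) + P(D|B)P(B)
     = 0.0323 × 0.8000 + 0.0525 × 0.2000
     = 0.02584000 + 0.01050000
     = 0.03634000

Step 2: Apply Bayes' theorem
P(A|D) = P(D|A)P(A) / P(D)
       = 0.02584000 / 0.03634000
       = 0.7111


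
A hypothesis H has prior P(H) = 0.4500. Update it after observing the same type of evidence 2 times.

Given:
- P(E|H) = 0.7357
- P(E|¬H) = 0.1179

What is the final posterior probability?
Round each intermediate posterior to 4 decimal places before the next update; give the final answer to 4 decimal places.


Sequential Bayesian updating:

Initial prior: P(H) = 0.4500

Update 1:
  P(E) = 0.7357 × 0.4500 + 0.1179 × 0.5500 = 0.33106500 + 0.06484500 = 0.39591000
  P(H|E) = 0.33106500 / 0.39591000 = 0.8362

Update 2:
  P(E) = 0.7357 × 0.8362 + 0.1179 × 0.1638 = 0.61519234 + 0.01931202 = 0.63450436
  P(H|E) = 0.61519234 / 0.63450436 = 0.9696

Final posterior: 0.9696


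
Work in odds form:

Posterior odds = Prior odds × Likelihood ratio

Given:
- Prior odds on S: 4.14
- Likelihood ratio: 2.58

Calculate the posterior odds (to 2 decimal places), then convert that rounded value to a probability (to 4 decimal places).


Step 1: Calculate posterior odds
Posterior odds = Prior odds × LR
               = 4.14 × 2.58
               = 10.68

Step 2: Convert to probability
P(S|E) = Posterior odds / (1 + Posterior odds)
       = 10.68 / (1 + 10.68)
       = 10.68 / 11.68
       = 0.9144

The evidence increased P(S) from 0.8054 to 0.9144.


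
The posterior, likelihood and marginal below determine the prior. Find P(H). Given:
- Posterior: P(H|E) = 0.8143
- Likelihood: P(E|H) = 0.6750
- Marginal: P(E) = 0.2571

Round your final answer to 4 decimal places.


From Bayes' theorem: P(H|E) = P(E|H) × P(H) / P(E)

Rearranging for P(H):
P(H) = P(H|E) × P(E) / P(E|H)
     = 0.8143 × 0.2571 / 0.6750
     = 0.20935653 / 0.6750
     = 0.3102


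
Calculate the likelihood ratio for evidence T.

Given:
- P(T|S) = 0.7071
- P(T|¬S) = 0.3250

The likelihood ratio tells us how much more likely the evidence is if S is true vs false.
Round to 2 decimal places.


Likelihood Ratio (LR) = P(T|S) / P(T|¬S)

LR = 0.7071 / 0.3250
   = 2.18

The evidence is 2.18 times more likely if S is true than if S is false.
Because LR exceeds 1, T is evidence for S.


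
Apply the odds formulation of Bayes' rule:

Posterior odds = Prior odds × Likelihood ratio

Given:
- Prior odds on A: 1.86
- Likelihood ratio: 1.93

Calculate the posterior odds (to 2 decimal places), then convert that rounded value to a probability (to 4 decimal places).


Step 1: Calculate posterior odds
Posterior odds = Prior odds × LR
               = 1.86 × 1.93
               = 3.59

Step 2: Convert to probability
P(A|E) = Posterior odds / (1 + Posterior odds)
       = 3.59 / (1 + 3.59)
       = 3.59 / 4.59
       = 0.7821

The evidence increased P(A) from 0.6503 to 0.7821.


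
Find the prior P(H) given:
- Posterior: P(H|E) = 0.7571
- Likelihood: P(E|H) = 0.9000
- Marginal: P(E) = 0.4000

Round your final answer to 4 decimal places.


From Bayes' theorem: P(H|E) = P(E|H) × P(H) / P(E)

Rearranging for P(H):
P(H) = P(H|E) × P(E) / P(E|H)
     = 0.7571 × 0.4000 / 0.9000
     = 0.30284000 / 0.9000
     = 0.3365


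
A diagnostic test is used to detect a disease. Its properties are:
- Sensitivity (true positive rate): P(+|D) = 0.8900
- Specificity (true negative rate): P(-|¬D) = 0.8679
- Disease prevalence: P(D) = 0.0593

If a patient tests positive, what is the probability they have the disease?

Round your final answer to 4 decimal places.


Let D = has disease, + = positive test

Given:
- P(D) = 0.0593 (prevalence)
- P(+|D) = 0.8900 (sensitivity)
- P(-|¬D) = 0.8679 (specificity)
- P(+|¬D) = 0.1321 (false positive rate = 1 - specificity)

Step 1: Find P(+)
P(+) = P(+|D)P(D) + P(+|¬D)P(¬D)
     = 0.8900 × 0.0593 + 0.1321 × 0.9407
     = 0.05277700 + 0.12426647
     = 0.17704347

Step 2: Apply Bayes' theorem for P(D|+)
P(D|+) = P(+|D)P(D) / P(+)
       = 0.05277700 / 0.17704347
       = 0.2981


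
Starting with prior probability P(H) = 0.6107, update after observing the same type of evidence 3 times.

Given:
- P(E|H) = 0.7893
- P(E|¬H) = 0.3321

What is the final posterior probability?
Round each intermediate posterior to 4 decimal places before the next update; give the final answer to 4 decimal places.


Sequential Bayesian updating:

Initial prior: P(H) = 0.6107

Update 1:
  P(E) = 0.7893 × 0.6107 + 0.3321 × 0.3893 = 0.48202551 + 0.12928653 = 0.61131204
  P(H|E) = 0.48202551 / 0.61131204 = 0.7885

Update 2:
  P(E) = 0.7893 × 0.7885 + 0.3321 × 0.2115 = 0.62236305 + 0.07023915 = 0.69260220
  P(H|E) = 0.62236305 / 0.69260220 = 0.8986

Update 3:
  P(E) = 0.7893 × 0.8986 + 0.3321 × 0.1014 = 0.70926498 + 0.03367494 = 0.74293992
  P(H|E) = 0.70926498 / 0.74293992 = 0.9547

Final posterior: 0.9547


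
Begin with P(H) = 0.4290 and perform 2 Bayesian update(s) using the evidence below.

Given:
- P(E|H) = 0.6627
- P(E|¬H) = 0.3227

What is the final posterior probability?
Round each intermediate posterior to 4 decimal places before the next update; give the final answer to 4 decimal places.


Sequential Bayesian updating:

Initial prior: P(H) = 0.4290

Update 1:
  P(E) = 0.6627 × 0.4290 + 0.3227 × 0.5710 = 0.28429830 + 0.18426170 = 0.46856000
  P(H|E) = 0.28429830 / 0.46856000 = 0.6067

Update 2:
  P(E) = 0.6627 × 0.6067 + 0.3227 × 0.3933 = 0.40206009 + 0.12691791 = 0.52897800
  P(H|E) = 0.40206009 / 0.52897800 = 0.7601

Final posterior: 0.7601


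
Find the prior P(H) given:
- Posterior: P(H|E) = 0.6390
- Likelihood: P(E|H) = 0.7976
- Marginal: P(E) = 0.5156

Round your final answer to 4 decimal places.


From Bayes' theorem: P(H|E) = P(E|H) × P(H) / P(E)

Rearranging for P(H):
P(H) = P(H|E) × P(E) / P(E|H)
     = 0.6390 × 0.5156 / 0.7976
     = 0.32946840 / 0.7976
     = 0.4131


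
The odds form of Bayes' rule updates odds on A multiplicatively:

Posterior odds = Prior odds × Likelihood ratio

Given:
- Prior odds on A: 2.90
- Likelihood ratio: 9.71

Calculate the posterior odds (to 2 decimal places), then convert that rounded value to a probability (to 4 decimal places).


Step 1: Calculate posterior odds
Posterior odds = Prior odds × LR
               = 2.90 × 9.71
               = 28.16

Step 2: Convert to probability
P(A|E) = Posterior odds / (1 + Posterior odds)
       = 28.16 / (1 + 28.16)
       = 28.16 / 29.16
       = 0.9657

The evidence increased P(A) from 0.7436 to 0.9657.


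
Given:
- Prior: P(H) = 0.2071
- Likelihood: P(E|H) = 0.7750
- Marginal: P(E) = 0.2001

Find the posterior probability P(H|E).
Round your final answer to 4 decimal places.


Using Bayes' theorem:

P(H|E) = P(E|H) × P(H) / P(E)
       = 0.7750 × 0.2071 / 0.2001
       = 0.16050250 / 0.2001
       = 0.8021

The evidence strengthens our belief in H.
Prior: 0.2071 → Posterior: 0.8021


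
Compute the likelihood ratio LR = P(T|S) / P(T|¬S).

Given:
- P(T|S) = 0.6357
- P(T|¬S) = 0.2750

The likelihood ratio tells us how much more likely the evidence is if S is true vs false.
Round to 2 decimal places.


Likelihood Ratio (LR) = P(T|S) / P(T|¬S)

LR = 0.6357 / 0.2750
   = 2.31

The evidence is 2.31 times more likely if S is true than if S is false.
Because LR exceeds 1, T is evidence for S.


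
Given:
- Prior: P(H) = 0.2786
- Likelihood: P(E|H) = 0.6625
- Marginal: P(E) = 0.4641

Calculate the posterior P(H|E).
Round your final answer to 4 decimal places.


Using Bayes' theorem:

P(H|E) = P(E|H) × P(H) / P(E)
       = 0.6625 × 0.2786 / 0.4641
       = 0.18457250 / 0.4641
       = 0.3977

The evidence strengthens our belief in H.
Prior: 0.2786 → Posterior: 0.3977


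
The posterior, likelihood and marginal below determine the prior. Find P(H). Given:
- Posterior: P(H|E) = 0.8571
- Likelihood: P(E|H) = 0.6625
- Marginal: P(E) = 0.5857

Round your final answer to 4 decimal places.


From Bayes' theorem: P(H|E) = P(E|H) × P(H) / P(E)

Rearranging for P(H):
P(H) = P(H|E) × P(E) / P(E|H)
     = 0.8571 × 0.5857 / 0.6625
     = 0.50200347 / 0.6625
     = 0.7577


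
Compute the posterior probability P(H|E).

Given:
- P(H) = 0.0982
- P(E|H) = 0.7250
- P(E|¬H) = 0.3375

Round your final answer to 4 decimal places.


Bayes' theorem: P(H|E) = P(E|H) × P(H) / P(E)

Step 1: Calculate P(E) using law of total probability
P(E) = P(E|H)P(H) + P(E|¬H)P(¬H)
     = 0.7250 × 0.0982 + 0.3375 × 0.9018
     = 0.07119500 + 0.30435750
     = 0.37555250

Step 2: Apply Bayes' theorem
P(H|E) = P(E|H) × P(H) / P(E)
       = 0.07119500 / 0.37555250
       = 0.1896


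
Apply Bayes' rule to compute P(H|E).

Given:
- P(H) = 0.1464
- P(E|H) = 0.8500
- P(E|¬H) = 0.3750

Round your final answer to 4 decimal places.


Bayes' theorem: P(H|E) = P(E|H) × P(H) / P(E)

Step 1: Calculate P(E) using law of total probability
P(E) = P(E|H)P(H) + P(E|¬H)P(¬H)
     = 0.8500 × 0.1464 + 0.3750 × 0.8536
     = 0.12444000 + 0.32010000
     = 0.44454000

Step 2: Apply Bayes' theorem
P(H|E) = P(E|H) × P(H) / P(E)
       = 0.12444000 / 0.44454000
       = 0.2799


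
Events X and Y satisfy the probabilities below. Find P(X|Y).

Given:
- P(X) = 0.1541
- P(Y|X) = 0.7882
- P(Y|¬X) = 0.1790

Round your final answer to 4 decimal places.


Bayes' theorem: P(X|Y) = P(Y|X) × P(X) / P(Y)

Step 1: Calculate P(Y) using law of total probability
P(Y) = P(Y|X)P(X) + P(Y|¬X)P(¬X)
     = 0.7882 × 0.1541 + 0.1790 × 0.8459
     = 0.12146162 + 0.15141610
     = 0.27287772

Step 2: Apply Bayes' theorem
P(X|Y) = P(Y|X) × P(X) / P(Y)
       = 0.12146162 / 0.27287772
       = 0.4451


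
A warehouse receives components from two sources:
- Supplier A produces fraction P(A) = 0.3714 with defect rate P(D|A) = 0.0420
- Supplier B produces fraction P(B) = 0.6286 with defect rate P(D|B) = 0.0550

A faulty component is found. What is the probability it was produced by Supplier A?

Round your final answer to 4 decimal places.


Let A = from Supplier A, D = faulty

Given:
- P(A) = 0.3714, P(B) = 0.6286
- P(D|A) = 0.0420, P(D|B) = 0.0550

Step 1: Find P(D)
P(D) = P(D|A)P(A) + P(D|B)P(B)
     = 0.0420 × 0.3714 + 0.0550 × 0.6286
     = 0.01559880 + 0.03457300
     = 0.05017180

Step 2: Apply Bayes' theorem
P(A|D) = P(D|A)P(A) / P(D)
       = 0.01559880 / 0.05017180
       = 0.3109


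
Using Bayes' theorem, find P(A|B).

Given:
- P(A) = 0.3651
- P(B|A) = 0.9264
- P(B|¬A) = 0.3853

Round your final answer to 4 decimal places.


Bayes' theorem: P(A|B) = P(B|A) × P(A) / P(B)

Step 1: Calculate P(B) using law of total probability
P(B) = P(B|A)P(A) + P(B|¬A)P(¬A)
     = 0.9264 × 0.3651 + 0.3853 × 0.6349
     = 0.33822864 + 0.24462697
     = 0.58285561

Step 2: Apply Bayes' theorem
P(A|B) = P(B|A) × P(A) / P(B)
       = 0.33822864 / 0.58285561
       = 0.5803


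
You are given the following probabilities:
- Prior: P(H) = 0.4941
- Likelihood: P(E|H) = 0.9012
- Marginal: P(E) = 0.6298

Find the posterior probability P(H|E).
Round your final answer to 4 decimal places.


Using Bayes' theorem:

P(H|E) = P(E|H) × P(H) / P(E)
       = 0.9012 × 0.4941 / 0.6298
       = 0.44528292 / 0.6298
       = 0.7070

The evidence strengthens our belief in H.
Prior: 0.4941 → Posterior: 0.7070


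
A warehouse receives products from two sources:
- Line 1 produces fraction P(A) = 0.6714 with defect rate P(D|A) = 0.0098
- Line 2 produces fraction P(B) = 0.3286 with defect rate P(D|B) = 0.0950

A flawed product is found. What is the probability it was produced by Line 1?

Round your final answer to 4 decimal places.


Let A = from Line 1, D = flawed

Given:
- P(A) = 0.6714, P(B) = 0.3286
- P(D|A) = 0.0098, P(D|B) = 0.0950

Step 1: Find P(D)
P(D) = P(D|A)P(A) + P(D|B)P(B)
     = 0.0098 × 0.6714 + 0.0950 × 0.3286
     = 0.00657972 + 0.03121700
     = 0.03779672

Step 2: Apply Bayes' theorem
P(A|D) = P(D|A)P(A) / P(D)
       = 0.00657972 / 0.03779672
       = 0.1741


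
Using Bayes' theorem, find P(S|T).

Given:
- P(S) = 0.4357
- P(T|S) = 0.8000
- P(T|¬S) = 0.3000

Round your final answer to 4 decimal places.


Bayes' theorem: P(S|T) = P(T|S) × P(S) / P(T)

Step 1: Calculate P(T) using law of total probability
P(T) = P(T|S)P(S) + P(T|¬S)P(¬S)
     = 0.8000 × 0.4357 + 0.3000 × 0.5643
     = 0.34856000 + 0.16929000
     = 0.51785000

Step 2: Apply Bayes' theorem
P(S|T) = P(T|S) × P(S) / P(T)
       = 0.34856000 / 0.51785000
       = 0.6731


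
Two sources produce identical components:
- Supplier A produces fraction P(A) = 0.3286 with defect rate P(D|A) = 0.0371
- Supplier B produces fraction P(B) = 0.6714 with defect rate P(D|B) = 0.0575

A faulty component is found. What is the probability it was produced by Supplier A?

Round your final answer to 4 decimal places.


Let A = from Supplier A, D = faulty

Given:
- P(A) = 0.3286, P(B) = 0.6714
- P(D|A) = 0.0371, P(D|B) = 0.0575

Step 1: Find P(D)
P(D) = P(D|A)P(A) + P(D|B)P(B)
     = 0.0371 × 0.3286 + 0.0575 × 0.6714
     = 0.01219106 + 0.03860550
     = 0.05079656

Step 2: Apply Bayes' theorem
P(A|D) = P(D|A)P(A) / P(D)
       = 0.01219106 / 0.05079656
       = 0.2400


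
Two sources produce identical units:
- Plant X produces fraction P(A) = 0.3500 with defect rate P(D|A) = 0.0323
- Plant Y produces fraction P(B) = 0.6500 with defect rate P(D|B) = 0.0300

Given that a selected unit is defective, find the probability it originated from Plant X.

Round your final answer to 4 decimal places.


Let A = from Plant X, D = defective

Given:
- P(A) = 0.3500, P(B) = 0.6500
- P(D|A) = 0.0323, P(D|B) = 0.0300

Step 1: Find P(D)
P(D) = P(D|A)P(A) + P(D|B)P(B)
     = 0.0323 × 0.3500 + 0.0300 × 0.6500
     = 0.01130500 + 0.01950000
     = 0.03080500

Step 2: Apply Bayes' theorem
P(A|D) = P(D|A)P(A) / P(D)
       = 0.01130500 / 0.03080500
       = 0.3670


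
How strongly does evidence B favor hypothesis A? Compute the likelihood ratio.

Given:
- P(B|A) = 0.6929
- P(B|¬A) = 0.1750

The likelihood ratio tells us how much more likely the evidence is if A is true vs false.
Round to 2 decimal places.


Likelihood Ratio (LR) = P(B|A) / P(B|¬A)

LR = 0.6929 / 0.1750
   = 3.96

The evidence is 3.96 times more likely if A is true than if A is false.
Because LR exceeds 1, B is evidence for A.


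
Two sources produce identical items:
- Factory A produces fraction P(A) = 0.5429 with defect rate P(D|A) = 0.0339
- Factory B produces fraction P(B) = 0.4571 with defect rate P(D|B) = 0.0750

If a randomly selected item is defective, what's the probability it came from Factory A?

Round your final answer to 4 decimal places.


Let A = from Factory A, D = defective

Given:
- P(A) = 0.5429, P(B) = 0.4571
- P(D|A) = 0.0339, P(D|B) = 0.0750

Step 1: Find P(D)
P(D) = P(D|A)P(A) + P(D|B)P(B)
     = 0.0339 × 0.5429 + 0.0750 × 0.4571
     = 0.01840431 + 0.03428250
     = 0.05268681

Step 2: Apply Bayes' theorem
P(A|D) = P(D|A)P(A) / P(D)
       = 0.01840431 / 0.05268681
       = 0.3493


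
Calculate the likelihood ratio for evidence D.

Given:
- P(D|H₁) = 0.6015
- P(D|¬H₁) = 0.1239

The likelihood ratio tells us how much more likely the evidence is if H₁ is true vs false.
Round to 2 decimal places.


Likelihood Ratio (LR) = P(D|H₁) / P(D|¬H₁)

LR = 0.6015 / 0.1239
   = 4.85

The evidence is 4.85 times more likely if H₁ is true than if H₁ is false.
LR > 1, so observing D raises the odds in favor of H₁.


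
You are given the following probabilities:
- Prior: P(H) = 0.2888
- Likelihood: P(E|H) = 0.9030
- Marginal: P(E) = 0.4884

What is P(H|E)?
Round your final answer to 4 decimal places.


Using Bayes' theorem:

P(H|E) = P(E|H) × P(H) / P(E)
       = 0.9030 × 0.2888 / 0.4884
       = 0.26078640 / 0.4884
       = 0.5340

The evidence strengthens our belief in H.
Prior: 0.2888 → Posterior: 0.5340


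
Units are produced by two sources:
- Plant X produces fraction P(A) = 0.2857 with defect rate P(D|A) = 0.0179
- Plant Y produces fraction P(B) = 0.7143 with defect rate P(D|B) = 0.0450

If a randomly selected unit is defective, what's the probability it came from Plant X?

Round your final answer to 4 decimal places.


Let A = from Plant X, D = defective

Given:
- P(A) = 0.2857, P(B) = 0.7143
- P(D|A) = 0.0179, P(D|B) = 0.0450

Step 1: Find P(D)
P(D) = P(D|A)P(A) + P(D|B)P(B)
     = 0.0179 × 0.2857 + 0.0450 × 0.7143
     = 0.00511403 + 0.03214350
     = 0.03725753

Step 2: Apply Bayes' theorem
P(A|D) = P(D|A)P(A) / P(D)
       = 0.00511403 / 0.03725753
       = 0.1373


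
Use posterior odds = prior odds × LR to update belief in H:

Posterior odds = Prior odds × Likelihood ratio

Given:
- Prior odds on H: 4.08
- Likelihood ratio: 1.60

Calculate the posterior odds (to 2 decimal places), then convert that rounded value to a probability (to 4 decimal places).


Step 1: Calculate posterior odds
Posterior odds = Prior odds × LR
               = 4.08 × 1.60
               = 6.53

Step 2: Convert to probability
P(H|E) = Posterior odds / (1 + Posterior odds)
       = 6.53 / (1 + 6.53)
       = 6.53 / 7.53
       = 0.8672

The evidence increased P(H) from 0.8031 to 0.8672.


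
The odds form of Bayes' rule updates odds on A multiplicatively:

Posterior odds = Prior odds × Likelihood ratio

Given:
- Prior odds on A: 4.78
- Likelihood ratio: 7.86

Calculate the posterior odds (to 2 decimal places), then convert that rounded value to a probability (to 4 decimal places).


Step 1: Calculate posterior odds
Posterior odds = Prior odds × LR
               = 4.78 × 7.86
               = 37.57

Step 2: Convert to probability
P(A|E) = Posterior odds / (1 + Posterior odds)
       = 37.57 / (1 + 37.57)
       = 37.57 / 38.57
       = 0.9741

The evidence increased P(A) from 0.8270 to 0.9741.


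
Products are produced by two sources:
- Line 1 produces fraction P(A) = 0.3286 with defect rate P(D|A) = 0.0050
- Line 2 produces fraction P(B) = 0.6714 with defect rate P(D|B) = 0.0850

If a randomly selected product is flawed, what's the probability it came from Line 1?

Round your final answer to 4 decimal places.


Let A = from Line 1, D = flawed

Given:
- P(A) = 0.3286, P(B) = 0.6714
- P(D|A) = 0.0050, P(D|B) = 0.0850

Step 1: Find P(D)
P(D) = P(D|A)P(A) + P(D|B)P(B)
     = 0.0050 × 0.3286 + 0.0850 × 0.6714
     = 0.00164300 + 0.05706900
     = 0.05871200

Step 2: Apply Bayes' theorem
P(A|D) = P(D|A)P(A) / P(D)
       = 0.00164300 / 0.05871200
       = 0.0280


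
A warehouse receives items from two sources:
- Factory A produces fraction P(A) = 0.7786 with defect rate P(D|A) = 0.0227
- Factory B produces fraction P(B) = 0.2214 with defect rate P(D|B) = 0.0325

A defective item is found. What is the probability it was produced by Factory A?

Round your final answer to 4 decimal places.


Let A = from Factory A, D = defective

Given:
- P(A) = 0.7786, P(B) = 0.2214
- P(D|A) = 0.0227, P(D|B) = 0.0325

Step 1: Find P(D)
P(D) = P(D|A)P(A) + P(D|B)P(B)
     = 0.0227 × 0.7786 + 0.0325 × 0.2214
     = 0.01767422 + 0.00719550
     = 0.02486972

Step 2: Apply Bayes' theorem
P(A|D) = P(D|A)P(A) / P(D)
       = 0.01767422 / 0.02486972
       = 0.7107


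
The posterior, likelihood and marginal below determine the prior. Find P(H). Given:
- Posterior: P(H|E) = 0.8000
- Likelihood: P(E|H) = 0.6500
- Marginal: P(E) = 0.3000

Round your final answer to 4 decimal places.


From Bayes' theorem: P(H|E) = P(E|H) × P(H) / P(E)

Rearranging for P(H):
P(H) = P(H|E) × P(E) / P(E|H)
     = 0.8000 × 0.3000 / 0.6500
     = 0.24000000 / 0.6500
     = 0.3692


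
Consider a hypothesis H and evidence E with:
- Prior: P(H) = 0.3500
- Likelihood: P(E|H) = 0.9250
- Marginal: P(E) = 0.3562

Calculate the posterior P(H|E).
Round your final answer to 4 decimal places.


Using Bayes' theorem:

P(H|E) = P(E|H) × P(H) / P(E)
       = 0.9250 × 0.3500 / 0.3562
       = 0.32375000 / 0.3562
       = 0.9089

The evidence strengthens our belief in H.
Prior: 0.3500 → Posterior: 0.9089


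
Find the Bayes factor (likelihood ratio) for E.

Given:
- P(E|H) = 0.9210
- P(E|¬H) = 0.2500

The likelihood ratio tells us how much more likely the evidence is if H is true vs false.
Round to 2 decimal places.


Likelihood Ratio (LR) = P(E|H) / P(E|¬H)

LR = 0.9210 / 0.2500
   = 3.68

The evidence is 3.68 times more likely if H is true than if H is false.
Since LR > 1, the evidence supports H over ¬H.


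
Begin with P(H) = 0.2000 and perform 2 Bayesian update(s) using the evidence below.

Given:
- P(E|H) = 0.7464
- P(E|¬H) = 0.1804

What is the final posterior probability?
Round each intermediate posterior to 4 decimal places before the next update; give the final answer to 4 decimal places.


Sequential Bayesian updating:

Initial prior: P(H) = 0.2000

Update 1:
  P(E) = 0.7464 × 0.2000 + 0.1804 × 0.8000 = 0.14928000 + 0.14432000 = 0.29360000
  P(H|E) = 0.14928000 / 0.29360000 = 0.5084

Update 2:
  P(E) = 0.7464 × 0.5084 + 0.1804 × 0.4916 = 0.37946976 + 0.08868464 = 0.46815440
  P(H|E) = 0.37946976 / 0.46815440 = 0.8106

Final posterior: 0.8106


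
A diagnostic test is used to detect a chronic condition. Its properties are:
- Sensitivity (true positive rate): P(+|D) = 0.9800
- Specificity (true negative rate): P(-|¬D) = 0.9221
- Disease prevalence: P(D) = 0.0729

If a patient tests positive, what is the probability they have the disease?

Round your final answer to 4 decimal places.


Let D = has disease, + = positive test

Given:
- P(D) = 0.0729 (prevalence)
- P(+|D) = 0.9800 (sensitivity)
- P(-|¬D) = 0.9221 (specificity)
- P(+|¬D) = 0.0779 (false positive rate = 1 - specificity)

Step 1: Find P(+)
P(+) = P(+|D)P(D) + P(+|¬D)P(¬D)
     = 0.9800 × 0.0729 + 0.0779 × 0.9271
     = 0.07144200 + 0.07222109
     = 0.14366309

Step 2: Apply Bayes' theorem for P(D|+)
P(D|+) = P(+|D)P(D) / P(+)
       = 0.07144200 / 0.14366309
       = 0.4973


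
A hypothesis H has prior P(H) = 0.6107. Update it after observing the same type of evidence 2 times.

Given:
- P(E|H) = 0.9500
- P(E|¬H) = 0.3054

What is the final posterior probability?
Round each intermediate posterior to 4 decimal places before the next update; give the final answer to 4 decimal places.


Sequential Bayesian updating:

Initial prior: P(H) = 0.6107

Update 1:
  P(E) = 0.9500 × 0.6107 + 0.3054 × 0.3893 = 0.58016500 + 0.11889222 = 0.69905722
  P(H|E) = 0.58016500 / 0.69905722 = 0.8299

Update 2:
  P(E) = 0.9500 × 0.8299 + 0.3054 × 0.1701 = 0.78840500 + 0.05194854 = 0.84035354
  P(H|E) = 0.78840500 / 0.84035354 = 0.9382

Final posterior: 0.9382


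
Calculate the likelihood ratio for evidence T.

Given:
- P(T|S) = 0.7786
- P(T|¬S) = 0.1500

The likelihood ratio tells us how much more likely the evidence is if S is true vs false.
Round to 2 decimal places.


Likelihood Ratio (LR) = P(T|S) / P(T|¬S)

LR = 0.7786 / 0.1500
   = 5.19

The evidence is 5.19 times more likely if S is true than if S is false.
Because LR exceeds 1, T is evidence for S.


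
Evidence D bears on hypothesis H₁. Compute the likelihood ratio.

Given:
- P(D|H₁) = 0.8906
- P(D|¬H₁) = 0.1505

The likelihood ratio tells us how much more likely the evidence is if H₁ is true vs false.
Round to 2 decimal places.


Likelihood Ratio (LR) = P(D|H₁) / P(D|¬H₁)

LR = 0.8906 / 0.1505
   = 5.92

The evidence is 5.92 times more likely if H₁ is true than if H₁ is false.
LR > 1, so observing D raises the odds in favor of H₁.


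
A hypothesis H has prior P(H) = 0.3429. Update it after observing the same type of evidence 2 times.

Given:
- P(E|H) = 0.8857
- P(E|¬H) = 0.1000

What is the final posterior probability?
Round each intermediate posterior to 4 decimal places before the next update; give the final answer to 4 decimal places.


Sequential Bayesian updating:

Initial prior: P(H) = 0.3429

Update 1:
  P(E) = 0.8857 × 0.3429 + 0.1000 × 0.6571 = 0.30370653 + 0.06571000 = 0.36941653
  P(H|E) = 0.30370653 / 0.36941653 = 0.8221

Update 2:
  P(E) = 0.8857 × 0.8221 + 0.1000 × 0.1779 = 0.72813397 + 0.01779000 = 0.74592397
  P(H|E) = 0.72813397 / 0.74592397 = 0.9762

Final posterior: 0.9762


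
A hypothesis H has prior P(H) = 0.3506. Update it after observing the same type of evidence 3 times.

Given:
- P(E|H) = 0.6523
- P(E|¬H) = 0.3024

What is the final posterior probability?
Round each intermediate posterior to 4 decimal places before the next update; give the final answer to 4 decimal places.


Sequential Bayesian updating:

Initial prior: P(H) = 0.3506

Update 1:
  P(E) = 0.6523 × 0.3506 + 0.3024 × 0.6494 = 0.22869638 + 0.19637856 = 0.42507494
  P(H|E) = 0.22869638 / 0.42507494 = 0.5380

Update 2:
  P(E) = 0.6523 × 0.5380 + 0.3024 × 0.4620 = 0.35093740 + 0.13970880 = 0.49064620
  P(H|E) = 0.35093740 / 0.49064620 = 0.7153

Update 3:
  P(E) = 0.6523 × 0.7153 + 0.3024 × 0.2847 = 0.46659019 + 0.08609328 = 0.55268347
  P(H|E) = 0.46659019 / 0.55268347 = 0.8442

Final posterior: 0.8442


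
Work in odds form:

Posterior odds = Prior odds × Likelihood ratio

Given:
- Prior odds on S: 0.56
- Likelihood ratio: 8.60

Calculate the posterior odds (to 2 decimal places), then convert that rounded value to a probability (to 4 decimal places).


Step 1: Calculate posterior odds
Posterior odds = Prior odds × LR
               = 0.56 × 8.60
               = 4.82

Step 2: Convert to probability
P(S|E) = Posterior odds / (1 + Posterior odds)
       = 4.82 / (1 + 4.82)
       = 4.82 / 5.82
       = 0.8282

The evidence increased P(S) from 0.3590 to 0.8282.


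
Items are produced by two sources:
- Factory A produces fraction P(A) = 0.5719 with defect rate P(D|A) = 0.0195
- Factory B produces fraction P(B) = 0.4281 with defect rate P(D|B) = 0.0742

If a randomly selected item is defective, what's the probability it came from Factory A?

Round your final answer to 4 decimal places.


Let A = from Factory A, D = defective

Given:
- P(A) = 0.5719, P(B) = 0.4281
- P(D|A) = 0.0195, P(D|B) = 0.0742

Step 1: Find P(D)
P(D) = P(D|A)P(A) + P(D|B)P(B)
     = 0.0195 × 0.5719 + 0.0742 × 0.4281
     = 0.01115205 + 0.03176502
     = 0.04291707

Step 2: Apply Bayes' theorem
P(A|D) = P(D|A)P(A) / P(D)
       = 0.01115205 / 0.04291707
       = 0.2599


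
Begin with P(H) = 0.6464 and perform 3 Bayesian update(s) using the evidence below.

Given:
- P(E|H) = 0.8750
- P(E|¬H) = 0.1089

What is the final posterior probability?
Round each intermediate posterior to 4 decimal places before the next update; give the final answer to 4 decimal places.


Sequential Bayesian updating:

Initial prior: P(H) = 0.6464

Update 1:
  P(E) = 0.8750 × 0.6464 + 0.1089 × 0.3536 = 0.56560000 + 0.03850704 = 0.60410704
  P(H|E) = 0.56560000 / 0.60410704 = 0.9363

Update 2:
  P(E) = 0.8750 × 0.9363 + 0.1089 × 0.0637 = 0.81926250 + 0.00693693 = 0.82619943
  P(H|E) = 0.81926250 / 0.82619943 = 0.9916

Update 3:
  P(E) = 0.8750 × 0.9916 + 0.1089 × 0.0084 = 0.86765000 + 0.00091476 = 0.86856476
  P(H|E) = 0.86765000 / 0.86856476 = 0.9989

Final posterior: 0.9989


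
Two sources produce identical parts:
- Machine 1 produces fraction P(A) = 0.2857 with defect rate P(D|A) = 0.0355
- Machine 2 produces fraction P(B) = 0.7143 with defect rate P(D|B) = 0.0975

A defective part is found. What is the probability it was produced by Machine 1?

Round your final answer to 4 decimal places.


Let A = from Machine 1, D = defective

Given:
- P(A) = 0.2857, P(B) = 0.7143
- P(D|A) = 0.0355, P(D|B) = 0.0975

Step 1: Find P(D)
P(D) = P(D|A)P(A) + P(D|B)P(B)
     = 0.0355 × 0.2857 + 0.0975 × 0.7143
     = 0.01014235 + 0.06964425
     = 0.07978660

Step 2: Apply Bayes' theorem
P(A|D) = P(D|A)P(A) / P(D)
       = 0.01014235 / 0.07978660
       = 0.1271


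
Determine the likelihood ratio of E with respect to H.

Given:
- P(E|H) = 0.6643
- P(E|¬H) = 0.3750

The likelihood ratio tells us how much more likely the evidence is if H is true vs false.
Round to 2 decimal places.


Likelihood Ratio (LR) = P(E|H) / P(E|¬H)

LR = 0.6643 / 0.3750
   = 1.77

The evidence is 1.77 times more likely if H is true than if H is false.
Since LR > 1, the evidence supports H over ¬H.


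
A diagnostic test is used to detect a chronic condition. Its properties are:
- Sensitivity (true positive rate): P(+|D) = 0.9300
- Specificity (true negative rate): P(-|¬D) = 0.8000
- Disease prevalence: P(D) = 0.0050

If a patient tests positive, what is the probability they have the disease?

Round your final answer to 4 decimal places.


Let D = has disease, + = positive test

Given:
- P(D) = 0.0050 (prevalence)
- P(+|D) = 0.9300 (sensitivity)
- P(-|¬D) = 0.8000 (specificity)
- P(+|¬D) = 0.2000 (false positive rate = 1 - specificity)

Step 1: Find P(+)
P(+) = P(+|D)P(D) + P(+|¬D)P(¬D)
     = 0.9300 × 0.0050 + 0.2000 × 0.9950
     = 0.00465000 + 0.19900000
     = 0.20365000

Step 2: Apply Bayes' theorem for P(D|+)
P(D|+) = P(+|D)P(D) / P(+)
       = 0.00465000 / 0.20365000
       = 0.0228


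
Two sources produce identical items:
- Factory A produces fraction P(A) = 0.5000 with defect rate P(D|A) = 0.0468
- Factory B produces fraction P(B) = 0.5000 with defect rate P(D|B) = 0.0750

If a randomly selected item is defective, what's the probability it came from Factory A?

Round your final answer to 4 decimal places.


Let A = from Factory A, D = defective

Given:
- P(A) = 0.5000, P(B) = 0.5000
- P(D|A) = 0.0468, P(D|B) = 0.0750

Step 1: Find P(D)
P(D) = P(D|A)P(A) + P(D|B)P(B)
     = 0.0468 × 0.5000 + 0.0750 × 0.5000
     = 0.02340000 + 0.03750000
     = 0.06090000

Step 2: Apply Bayes' theorem
P(A|D) = P(D|A)P(A) / P(D)
       = 0.02340000 / 0.06090000
       = 0.3842


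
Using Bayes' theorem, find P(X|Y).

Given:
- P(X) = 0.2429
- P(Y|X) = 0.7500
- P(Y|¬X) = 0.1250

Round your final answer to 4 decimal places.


Bayes' theorem: P(X|Y) = P(Y|X) × P(X) / P(Y)

Step 1: Calculate P(Y) using law of total probability
P(Y) = P(Y|X)P(X) + P(Y|¬X)P(¬X)
     = 0.7500 × 0.2429 + 0.1250 × 0.7571
     = 0.18217500 + 0.09463750
     = 0.27681250

Step 2: Apply Bayes' theorem
P(X|Y) = P(Y|X) × P(X) / P(Y)
       = 0.18217500 / 0.27681250
       = 0.6581


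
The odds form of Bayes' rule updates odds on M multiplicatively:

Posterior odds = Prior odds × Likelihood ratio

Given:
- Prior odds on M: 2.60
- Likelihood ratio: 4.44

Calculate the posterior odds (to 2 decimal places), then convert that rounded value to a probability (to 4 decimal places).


Step 1: Calculate posterior odds
Posterior odds = Prior odds × LR
               = 2.60 × 4.44
               = 11.54

Step 2: Convert to probability
P(M|E) = Posterior odds / (1 + Posterior odds)
       = 11.54 / (1 + 11.54)
       = 11.54 / 12.54
       = 0.9203

The evidence increased P(M) from 0.7222 to 0.9203.


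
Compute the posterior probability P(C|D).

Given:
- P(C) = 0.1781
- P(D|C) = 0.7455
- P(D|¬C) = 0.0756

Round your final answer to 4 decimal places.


Bayes' theorem: P(C|D) = P(D|C) × P(C) / P(D)

Step 1: Calculate P(D) using law of total probability
P(D) = P(D|C)P(C) + P(D|¬C)P(¬C)
     = 0.7455 × 0.1781 + 0.0756 × 0.8219
     = 0.13277355 + 0.06213564
     = 0.19490919

Step 2: Apply Bayes' theorem
P(C|D) = P(D|C) × P(C) / P(D)
       = 0.13277355 / 0.19490919
       = 0.6812


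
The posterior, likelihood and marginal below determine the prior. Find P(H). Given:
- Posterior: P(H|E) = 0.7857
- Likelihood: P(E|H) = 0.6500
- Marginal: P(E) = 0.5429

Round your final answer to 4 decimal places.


From Bayes' theorem: P(H|E) = P(E|H) × P(H) / P(E)

Rearranging for P(H):
P(H) = P(H|E) × P(E) / P(E|H)
     = 0.7857 × 0.5429 / 0.6500
     = 0.42655653 / 0.6500
     = 0.6562


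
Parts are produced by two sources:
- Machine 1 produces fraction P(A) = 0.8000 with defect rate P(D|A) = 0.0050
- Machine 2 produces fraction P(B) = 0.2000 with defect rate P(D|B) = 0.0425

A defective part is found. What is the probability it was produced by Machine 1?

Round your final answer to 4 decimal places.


Let A = from Machine 1, D = defective

Given:
- P(A) = 0.8000, P(B) = 0.2000
- P(D|A) = 0.0050, P(D|B) = 0.0425

Step 1: Find P(D)
P(D) = P(D|A)P(A) + P(D|B)P(B)
     = 0.0050 × 0.8000 + 0.0425 × 0.2000
     = 0.00400000 + 0.00850000
     = 0.01250000

Step 2: Apply Bayes' theorem
P(A|D) = P(D|A)P(A) / P(D)
       = 0.00400000 / 0.01250000
       = 0.3200


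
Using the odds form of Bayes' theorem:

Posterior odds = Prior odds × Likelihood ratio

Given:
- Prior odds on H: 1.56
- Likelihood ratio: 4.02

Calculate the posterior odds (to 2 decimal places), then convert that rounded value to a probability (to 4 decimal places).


Step 1: Calculate posterior odds
Posterior odds = Prior odds × LR
               = 1.56 × 4.02
               = 6.27

Step 2: Convert to probability
P(H|E) = Posterior odds / (1 + Posterior odds)
       = 6.27 / (1 + 6.27)
       = 6.27 / 7.27
       = 0.8624

The evidence increased P(H) from 0.6094 to 0.8624.


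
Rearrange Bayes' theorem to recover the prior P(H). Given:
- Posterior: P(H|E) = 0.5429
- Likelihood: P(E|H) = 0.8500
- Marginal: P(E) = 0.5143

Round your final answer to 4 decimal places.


From Bayes' theorem: P(H|E) = P(E|H) × P(H) / P(E)

Rearranging for P(H):
P(H) = P(H|E) × P(E) / P(E|H)
     = 0.5429 × 0.5143 / 0.8500
     = 0.27921347 / 0.8500
     = 0.3285


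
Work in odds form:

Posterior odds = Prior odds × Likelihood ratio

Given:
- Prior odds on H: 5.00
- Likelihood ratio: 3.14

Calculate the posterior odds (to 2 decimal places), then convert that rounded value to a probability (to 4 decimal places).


Step 1: Calculate posterior odds
Posterior odds = Prior odds × LR
               = 5.00 × 3.14
               = 15.70

Step 2: Convert to probability
P(H|E) = Posterior odds / (1 + Posterior odds)
       = 15.70 / (1 + 15.70)
       = 15.70 / 16.70
       = 0.9401

The evidence increased P(H) from 0.8333 to 0.9401.
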